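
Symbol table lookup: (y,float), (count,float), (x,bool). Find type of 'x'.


Lookup 'x' → type bool


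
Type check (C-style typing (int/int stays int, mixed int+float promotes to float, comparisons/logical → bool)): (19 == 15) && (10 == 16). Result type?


Operand types: bool && bool
Rule: logical operators take bool operands and yield bool
Result type: bool


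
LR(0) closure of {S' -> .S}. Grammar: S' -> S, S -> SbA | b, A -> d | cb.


Start: S' -> .S
For each item with dot before a nonterminal B, add B -> .γ for every B-production
Closure: [S' -> .S, S -> .SbA, S -> .b]


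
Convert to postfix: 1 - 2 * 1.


* has higher precedence, evaluate 2*1 first
Postfix: 1 2 1 * -


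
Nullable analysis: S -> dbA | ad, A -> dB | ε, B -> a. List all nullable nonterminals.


A nonterminal is nullable iff some alternative derives ε (directly, or every symbol in it is nullable)
Nullable: {A}


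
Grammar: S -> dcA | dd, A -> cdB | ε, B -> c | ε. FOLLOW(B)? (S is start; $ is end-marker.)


$ ∈ FOLLOW(S). For each A -> αBβ: add FIRST(β)\{ε} to FOLLOW(B); if β nullable, add FOLLOW(A).
FOLLOW(B) = {$}


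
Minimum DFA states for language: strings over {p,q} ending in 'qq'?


Track the longest suffix of input matching a prefix of 'qq': 3 classes (prefixes of length 0..2)
Minimal DFA: 3 states


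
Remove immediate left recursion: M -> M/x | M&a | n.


Left-recursive alternatives: M/x, M&a; non-recursive: n
Introduce M': M -> nM', M' -> /xM' | &aM' | ε


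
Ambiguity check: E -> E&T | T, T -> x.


precedence layered via separate nonterminal T: deterministic
Unambiguous


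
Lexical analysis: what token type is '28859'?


Pattern: digits only
Type: INTEGER_LITERAL


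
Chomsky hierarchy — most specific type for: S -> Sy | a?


Left-linear: every RHS is a terminal or one nonterminal followed by a terminal
Classification: Type 3 (Regular)


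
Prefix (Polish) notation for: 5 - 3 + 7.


left-to-right (same/higher precedence on left): tree is (+ (- 5 3) 7)
Prefix: + - 5 3 7


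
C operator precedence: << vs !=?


'<<' is shift (level 8); '!=' is equality (level 6)
Higher level binds tighter
'<<' has higher precedence than '!='


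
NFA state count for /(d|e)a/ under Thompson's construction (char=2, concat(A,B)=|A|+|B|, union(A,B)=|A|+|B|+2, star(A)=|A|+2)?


Syntax tree has 3 char leaf(s), 1 union(s), 0 star(s)
chars contribute 3×2 = 6; each union adds +2; each star adds +2
Total: 6 + 2 + 0 = 8 states


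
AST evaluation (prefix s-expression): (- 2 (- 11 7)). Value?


Evaluate inner: (- 11 7) = 4
Evaluate root: (- 2 4) = -2
Result: -2


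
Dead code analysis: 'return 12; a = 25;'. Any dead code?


statement follows a return and is unreachable
Dead: 'a = 25'


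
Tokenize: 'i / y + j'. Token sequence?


Scan left to right, longest-match per lexeme
Tokens: ID(i), OP(/), ID(y), OP(+), ID(j)


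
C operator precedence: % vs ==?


'%' is multiplicative (level 10); '==' is equality (level 6)
Higher level binds tighter
'%' has higher precedence than '=='


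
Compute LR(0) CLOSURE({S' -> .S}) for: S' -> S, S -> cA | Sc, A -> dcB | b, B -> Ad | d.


Start: S' -> .S
For each item with dot before a nonterminal B, add B -> .γ for every B-production
Closure: [S' -> .S, S -> .cA, S -> .Sc]


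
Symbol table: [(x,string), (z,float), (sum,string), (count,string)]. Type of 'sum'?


Lookup 'sum' → type string


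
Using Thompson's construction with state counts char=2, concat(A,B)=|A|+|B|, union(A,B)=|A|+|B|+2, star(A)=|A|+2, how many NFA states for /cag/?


Syntax tree has 3 char leaf(s), 0 union(s), 0 star(s)
chars contribute 3×2 = 6; each union adds +2; each star adds +2
Total: 6 + 0 + 0 = 6 states


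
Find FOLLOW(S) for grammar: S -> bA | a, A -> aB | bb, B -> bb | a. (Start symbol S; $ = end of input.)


$ ∈ FOLLOW(S). For each A -> αBβ: add FIRST(β)\{ε} to FOLLOW(B); if β nullable, add FOLLOW(A).
FOLLOW(S) = {$}


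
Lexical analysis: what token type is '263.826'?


Pattern: digits with a decimal point
Type: FLOAT_LITERAL


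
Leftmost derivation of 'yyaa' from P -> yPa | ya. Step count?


Derivation: P => yPa => yyaa
Steps: 2


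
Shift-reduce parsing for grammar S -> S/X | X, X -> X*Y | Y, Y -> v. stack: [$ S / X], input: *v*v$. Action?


'*' can extend X; shift to build X -> X*Y
Action: shift


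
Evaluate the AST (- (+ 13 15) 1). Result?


Evaluate inner: (+ 13 15) = 28
Evaluate root: (- 28 1) = 27
Result: 27


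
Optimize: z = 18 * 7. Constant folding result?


18 * 7 = 126 at compile time
Optimized: z = 126


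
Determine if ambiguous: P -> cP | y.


right-linear, alternatives start with distinct terminals 'c' vs 'y': unique leftmost derivation
Unambiguous


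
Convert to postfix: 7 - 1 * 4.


* has higher precedence, evaluate 1*4 first
Postfix: 7 1 4 * -


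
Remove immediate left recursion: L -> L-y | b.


Left-recursive alternatives: L-y; non-recursive: b
Introduce L': L -> bL', L' -> -yL' | ε


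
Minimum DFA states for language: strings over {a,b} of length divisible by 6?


Track length mod 6: states 0..5, accept at 0
Minimal DFA: 6 states


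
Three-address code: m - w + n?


Break into single-operator statements:
t1 = m - w
t2 = t1 + n


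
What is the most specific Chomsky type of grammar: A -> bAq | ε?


Single nonterminal LHS, but b^n q^n is not regular
Classification: Type 2 (Context-Free)


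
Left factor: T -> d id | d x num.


Common prefix: 'd'
Factored: T -> d T', T' -> id | x num


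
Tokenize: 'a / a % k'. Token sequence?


Scan left to right, longest-match per lexeme
Tokens: ID(a), OP(/), ID(a), OP(%), ID(k)


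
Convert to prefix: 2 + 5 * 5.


'*' binds tighter: tree is (+ 2 (* 5 5))
Prefix: + 2 * 5 5


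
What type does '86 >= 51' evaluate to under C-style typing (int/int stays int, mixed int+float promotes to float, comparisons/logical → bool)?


Operand types: int >= int
Rule: comparison yields bool
Result type: bool


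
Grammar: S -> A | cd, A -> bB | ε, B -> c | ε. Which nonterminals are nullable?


A nonterminal is nullable iff some alternative derives ε (directly, or every symbol in it is nullable)
Nullable: {A, B, S}


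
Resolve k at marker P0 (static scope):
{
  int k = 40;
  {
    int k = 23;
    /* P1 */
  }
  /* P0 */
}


k declared in the same block as P0
k = 40


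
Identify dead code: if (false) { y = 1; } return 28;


condition is constant false, so the whole block is unreachable
Dead: 'if (false) { y = 1; }'


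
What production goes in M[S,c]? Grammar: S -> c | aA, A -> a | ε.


For [S, c]: 'c' ∈ FIRST(c)
Entry: S -> c


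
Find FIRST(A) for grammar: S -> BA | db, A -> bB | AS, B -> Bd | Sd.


Per alternative of A: FIRST(bB) = {b}; FIRST(AS) = {b}
FIRST(A) = {b}


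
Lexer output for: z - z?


Scan left to right, longest-match per lexeme
Tokens: ID(z), OP(-), ID(z)


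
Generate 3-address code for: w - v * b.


Break into single-operator statements:
t1 = v * b
t2 = w - t1


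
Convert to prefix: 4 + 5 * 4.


'*' binds tighter: tree is (+ 4 (* 5 4))
Prefix: + 4 * 5 4


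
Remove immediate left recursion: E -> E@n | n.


Left-recursive alternatives: E@n; non-recursive: n
Introduce E': E -> nE', E' -> @nE' | ε


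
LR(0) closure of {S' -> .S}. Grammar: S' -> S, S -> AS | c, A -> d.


Start: S' -> .S
For each item with dot before a nonterminal B, add B -> .γ for every B-production
Closure: [S' -> .S, S -> .AS, S -> .c, A -> .d]


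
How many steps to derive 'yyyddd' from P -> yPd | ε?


Derivation: P => yPd => yyPdd => yyyPddd => yyyddd
Steps: 4


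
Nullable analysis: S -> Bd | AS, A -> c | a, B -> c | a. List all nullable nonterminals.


A nonterminal is nullable iff some alternative derives ε (directly, or every symbol in it is nullable)
Nullable: {}


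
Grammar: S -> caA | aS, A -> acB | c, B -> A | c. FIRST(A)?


Per alternative of A: FIRST(acB) = {a}; FIRST(c) = {c}
FIRST(A) = {a, c}


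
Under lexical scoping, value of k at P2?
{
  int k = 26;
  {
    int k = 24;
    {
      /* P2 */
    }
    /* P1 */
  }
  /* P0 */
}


P2's block does not declare k; resolves to the enclosing declaration at depth 1
k = 24


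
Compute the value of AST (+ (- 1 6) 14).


Evaluate inner: (- 1 6) = -5
Evaluate root: (+ -5 14) = 9
Result: 9


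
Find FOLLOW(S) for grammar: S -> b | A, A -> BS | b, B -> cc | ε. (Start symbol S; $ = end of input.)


$ ∈ FOLLOW(S). For each A -> αBβ: add FIRST(β)\{ε} to FOLLOW(B); if β nullable, add FOLLOW(A).
FOLLOW(S) = {$}


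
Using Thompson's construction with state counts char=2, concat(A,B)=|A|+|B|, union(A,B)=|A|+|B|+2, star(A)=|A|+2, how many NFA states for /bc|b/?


Syntax tree has 3 char leaf(s), 1 union(s), 0 star(s)
chars contribute 3×2 = 6; each union adds +2; each star adds +2
Total: 6 + 2 + 0 = 8 states


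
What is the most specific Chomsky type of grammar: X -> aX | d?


Right-linear: every RHS is a terminal or a terminal followed by one nonterminal
Classification: Type 3 (Regular)


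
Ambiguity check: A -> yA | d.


right-linear, alternatives start with distinct terminals 'y' vs 'd': unique leftmost derivation
Unambiguous


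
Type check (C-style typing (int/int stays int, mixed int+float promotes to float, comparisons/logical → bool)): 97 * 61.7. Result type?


Operand types: int * float
Rule: mixed int/float promotes to float; int/int stays int
Result type: float


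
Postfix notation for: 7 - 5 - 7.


Left to right (same or higher precedence on left)
Postfix: 7 5 - 7 -


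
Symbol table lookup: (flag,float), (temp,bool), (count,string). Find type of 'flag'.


Lookup 'flag' → type float


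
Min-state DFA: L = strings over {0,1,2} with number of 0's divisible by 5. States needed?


Track (count of 0) mod 5: states 0..4, accept at 0
Minimal DFA: 5 states


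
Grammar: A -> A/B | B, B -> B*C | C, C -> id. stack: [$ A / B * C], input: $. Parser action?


handle 'B*C' on top
Action: reduce (B -> B*C)


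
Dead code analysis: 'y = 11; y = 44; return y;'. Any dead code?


first assignment to y is overwritten before any read
Dead: 'y = 11'


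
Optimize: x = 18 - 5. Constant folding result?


18 - 5 = 13 at compile time
Optimized: x = 13


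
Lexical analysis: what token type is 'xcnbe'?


Pattern: letter/underscore followed by alphanumerics, not a keyword
Type: IDENTIFIER


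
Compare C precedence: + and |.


'+' is additive (level 9); '|' is bitwise OR (level 3)
Higher level binds tighter
'+' has higher precedence than '|'


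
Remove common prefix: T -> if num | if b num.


Common prefix: 'if'
Factored: T -> if T', T' -> num | b num


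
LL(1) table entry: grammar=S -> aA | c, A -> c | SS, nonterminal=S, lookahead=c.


For [S, c]: 'c' ∈ FIRST(c)
Entry: S -> c


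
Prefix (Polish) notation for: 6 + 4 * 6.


'*' binds tighter: tree is (+ 6 (* 4 6))
Prefix: + 6 * 4 6


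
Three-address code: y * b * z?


Break into single-operator statements:
t1 = y * b
t2 = t1 * z


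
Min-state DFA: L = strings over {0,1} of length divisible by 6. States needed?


Track length mod 6: states 0..5, accept at 0
Minimal DFA: 6 states


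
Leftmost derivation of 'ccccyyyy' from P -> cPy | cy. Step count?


Derivation: P => cPy => ccPyy => cccPyyy => ccccyyyy
Steps: 4


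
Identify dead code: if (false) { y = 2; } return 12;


condition is constant false, so the whole block is unreachable
Dead: 'if (false) { y = 2; }'


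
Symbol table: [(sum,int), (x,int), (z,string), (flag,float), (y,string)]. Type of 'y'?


Lookup 'y' → type string


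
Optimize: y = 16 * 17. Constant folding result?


16 * 17 = 272 at compile time
Optimized: y = 272


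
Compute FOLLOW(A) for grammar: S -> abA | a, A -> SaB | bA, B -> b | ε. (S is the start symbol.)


$ ∈ FOLLOW(S). For each A -> αBβ: add FIRST(β)\{ε} to FOLLOW(B); if β nullable, add FOLLOW(A).
FOLLOW(A) = {$, a}


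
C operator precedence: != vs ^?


'!=' is equality (level 6); '^' is bitwise XOR (level 4)
Higher level binds tighter
'!=' has higher precedence than '^'


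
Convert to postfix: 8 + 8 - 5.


Left to right (same or higher precedence on left)
Postfix: 8 8 + 5 -


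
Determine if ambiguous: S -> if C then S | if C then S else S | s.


dangling else: 'if C then if C then s else s' parses two ways
Ambiguous


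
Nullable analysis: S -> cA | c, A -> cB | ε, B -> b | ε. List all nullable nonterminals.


A nonterminal is nullable iff some alternative derives ε (directly, or every symbol in it is nullable)
Nullable: {A, B}


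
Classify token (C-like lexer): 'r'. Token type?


Pattern: letter/underscore followed by alphanumerics, not a keyword
Type: IDENTIFIER


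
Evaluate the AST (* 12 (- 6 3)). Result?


Evaluate inner: (- 6 3) = 3
Evaluate root: (* 12 3) = 36
Result: 36


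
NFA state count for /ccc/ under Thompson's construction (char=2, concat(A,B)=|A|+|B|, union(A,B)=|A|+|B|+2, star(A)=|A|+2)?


Syntax tree has 3 char leaf(s), 0 union(s), 0 star(s)
chars contribute 3×2 = 6; each union adds +2; each star adds +2
Total: 6 + 0 + 0 = 6 states


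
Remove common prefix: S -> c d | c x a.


Common prefix: 'c'
Factored: S -> c S', S' -> d | x a


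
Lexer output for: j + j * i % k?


Scan left to right, longest-match per lexeme
Tokens: ID(j), OP(+), ID(j), OP(*), ID(i), OP(%), ID(k)


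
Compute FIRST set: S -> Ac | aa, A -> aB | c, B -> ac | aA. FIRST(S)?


Per alternative of S: FIRST(Ac) = {a, c}; FIRST(aa) = {a}
FIRST(S) = {a, c}


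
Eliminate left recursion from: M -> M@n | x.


Left-recursive alternatives: M@n; non-recursive: x
Introduce M': M -> xM', M' -> @nM' | ε


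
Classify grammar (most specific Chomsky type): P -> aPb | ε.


Single nonterminal LHS, but a^n b^n is not regular
Classification: Type 2 (Context-Free)


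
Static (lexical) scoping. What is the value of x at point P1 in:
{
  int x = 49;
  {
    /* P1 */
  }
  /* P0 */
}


P1's block does not declare x; resolves to the enclosing declaration at depth 0
x = 49


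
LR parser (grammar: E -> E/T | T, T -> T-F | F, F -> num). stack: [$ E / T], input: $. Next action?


handle 'E/T' on top; lookahead ∈ FOLLOW(E) = {/, $}
Action: reduce (E -> E/T)


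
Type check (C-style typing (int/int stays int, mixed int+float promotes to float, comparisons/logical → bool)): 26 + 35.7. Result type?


Operand types: int + float
Rule: mixed int/float promotes to float; int/int stays int
Result type: float


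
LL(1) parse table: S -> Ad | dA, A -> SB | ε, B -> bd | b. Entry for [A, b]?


For [A, b]: ε is nullable and 'b' ∈ FOLLOW(A)
Entry: A -> ε


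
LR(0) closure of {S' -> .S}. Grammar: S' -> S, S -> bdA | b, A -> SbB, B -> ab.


Start: S' -> .S
For each item with dot before a nonterminal B, add B -> .γ for every B-production
Closure: [S' -> .S, S -> .bdA, S -> .b]


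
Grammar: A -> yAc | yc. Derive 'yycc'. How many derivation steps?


Derivation: A => yAc => yycc
Steps: 2


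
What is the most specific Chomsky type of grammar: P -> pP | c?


Right-linear: every RHS is a terminal or a terminal followed by one nonterminal
Classification: Type 3 (Regular)


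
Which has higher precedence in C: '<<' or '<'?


'<<' is shift (level 8); '<' is relational (level 7)
Higher level binds tighter
'<<' has higher precedence than '<'


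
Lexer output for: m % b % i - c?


Scan left to right, longest-match per lexeme
Tokens: ID(m), OP(%), ID(b), OP(%), ID(i), OP(-), ID(c)


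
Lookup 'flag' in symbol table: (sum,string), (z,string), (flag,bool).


Lookup 'flag' → type bool


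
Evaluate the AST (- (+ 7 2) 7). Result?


Evaluate inner: (+ 7 2) = 9
Evaluate root: (- 9 7) = 2
Result: 2


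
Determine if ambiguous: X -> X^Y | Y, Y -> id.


precedence layered via separate nonterminal Y: deterministic
Unambiguous


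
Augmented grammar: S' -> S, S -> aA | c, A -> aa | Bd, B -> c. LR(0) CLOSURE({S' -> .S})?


Start: S' -> .S
For each item with dot before a nonterminal B, add B -> .γ for every B-production
Closure: [S' -> .S, S -> .aA, S -> .c]


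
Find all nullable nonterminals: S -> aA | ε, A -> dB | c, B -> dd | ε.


A nonterminal is nullable iff some alternative derives ε (directly, or every symbol in it is nullable)
Nullable: {B, S}


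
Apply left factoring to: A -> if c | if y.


Common prefix: 'if'
Factored: A -> if A', A' -> c | y


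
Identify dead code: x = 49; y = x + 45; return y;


x is read by y's definition; y is returned
No dead code


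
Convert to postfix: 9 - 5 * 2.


* has higher precedence, evaluate 5*2 first
Postfix: 9 5 2 * -


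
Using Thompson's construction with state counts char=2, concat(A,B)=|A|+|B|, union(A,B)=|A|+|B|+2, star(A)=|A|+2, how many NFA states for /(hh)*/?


Syntax tree has 2 char leaf(s), 0 union(s), 1 star(s)
chars contribute 2×2 = 4; each union adds +2; each star adds +2
Total: 4 + 0 + 2 = 6 states


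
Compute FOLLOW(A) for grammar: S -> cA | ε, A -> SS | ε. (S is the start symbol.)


$ ∈ FOLLOW(S). For each A -> αBβ: add FIRST(β)\{ε} to FOLLOW(B); if β nullable, add FOLLOW(A).
FOLLOW(A) = {$, c}


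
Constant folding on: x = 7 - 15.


7 - 15 = -8 at compile time
Optimized: x = -8


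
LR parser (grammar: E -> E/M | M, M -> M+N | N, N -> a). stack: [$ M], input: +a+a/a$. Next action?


shift '+' to continue M -> M+N
Action: shift


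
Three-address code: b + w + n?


Break into single-operator statements:
t1 = b + w
t2 = t1 + n


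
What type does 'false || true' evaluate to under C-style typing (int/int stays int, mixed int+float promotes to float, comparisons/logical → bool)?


Operand types: bool || bool
Rule: logical operators take bool operands and yield bool
Result type: bool


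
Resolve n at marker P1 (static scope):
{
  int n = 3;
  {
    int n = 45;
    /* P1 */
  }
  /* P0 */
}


n declared in the same block as P1
n = 45


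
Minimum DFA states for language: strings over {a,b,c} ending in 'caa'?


Track the longest suffix of input matching a prefix of 'caa': 4 classes (prefixes of length 0..3)
Minimal DFA: 4 states


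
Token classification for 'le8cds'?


Pattern: letter/underscore followed by alphanumerics, not a keyword
Type: IDENTIFIER


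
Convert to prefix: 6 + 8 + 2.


left-to-right (same/higher precedence on left): tree is (+ (+ 6 8) 2)
Prefix: + + 6 8 2


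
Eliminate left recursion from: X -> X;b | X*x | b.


Left-recursive alternatives: X;b, X*x; non-recursive: b
Introduce X': X -> bX', X' -> ;bX' | *xX' | ε


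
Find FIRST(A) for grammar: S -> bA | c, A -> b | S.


Per alternative of A: FIRST(b) = {b}; FIRST(S) = {b, c}
FIRST(A) = {b, c}


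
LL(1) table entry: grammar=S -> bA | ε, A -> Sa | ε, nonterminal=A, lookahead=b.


For [A, b]: 'b' ∈ FIRST(Sa)
Entry: A -> Sa


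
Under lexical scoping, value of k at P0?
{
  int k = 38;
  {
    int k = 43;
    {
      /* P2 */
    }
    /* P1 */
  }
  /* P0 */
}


k declared in the same block as P0
k = 38


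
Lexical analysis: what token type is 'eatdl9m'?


Pattern: letter/underscore followed by alphanumerics, not a keyword
Type: IDENTIFIER


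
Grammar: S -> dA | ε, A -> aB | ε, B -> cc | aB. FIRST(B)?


Per alternative of B: FIRST(cc) = {c}; FIRST(aB) = {a}
FIRST(B) = {a, c}


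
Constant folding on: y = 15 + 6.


15 + 6 = 21 at compile time
Optimized: y = 21


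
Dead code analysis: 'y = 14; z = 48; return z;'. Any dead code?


y is assigned but never read
Dead: 'y = 14'


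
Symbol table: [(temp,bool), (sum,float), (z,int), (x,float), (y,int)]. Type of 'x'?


Lookup 'x' → type float


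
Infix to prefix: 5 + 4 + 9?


left-to-right (same/higher precedence on left): tree is (+ (+ 5 4) 9)
Prefix: + + 5 4 9


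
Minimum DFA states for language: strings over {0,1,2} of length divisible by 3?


Track length mod 3: states 0..2, accept at 0
Minimal DFA: 3 states


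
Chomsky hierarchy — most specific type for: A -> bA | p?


Right-linear: every RHS is a terminal or a terminal followed by one nonterminal
Classification: Type 3 (Regular)


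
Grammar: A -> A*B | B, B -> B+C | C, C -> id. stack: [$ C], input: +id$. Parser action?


'C' (not preceded by B+) is the handle for B -> C
Action: reduce (B -> C)


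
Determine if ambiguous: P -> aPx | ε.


balanced a^n…x^n: each string has a unique parse
Unambiguous


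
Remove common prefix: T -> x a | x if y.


Common prefix: 'x'
Factored: T -> x T', T' -> a | if y


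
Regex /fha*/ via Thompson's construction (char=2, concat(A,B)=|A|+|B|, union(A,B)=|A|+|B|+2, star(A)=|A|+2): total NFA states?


Syntax tree has 3 char leaf(s), 0 union(s), 1 star(s)
chars contribute 3×2 = 6; each union adds +2; each star adds +2
Total: 6 + 0 + 2 = 8 states


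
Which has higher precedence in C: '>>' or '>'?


'>>' is shift (level 8); '>' is relational (level 7)
Higher level binds tighter
'>>' has higher precedence than '>'


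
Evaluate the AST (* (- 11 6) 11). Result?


Evaluate inner: (- 11 6) = 5
Evaluate root: (* 5 11) = 55
Result: 55


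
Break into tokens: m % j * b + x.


Scan left to right, longest-match per lexeme
Tokens: ID(m), OP(%), ID(j), OP(*), ID(b), OP(+), ID(x)


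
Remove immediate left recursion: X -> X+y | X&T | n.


Left-recursive alternatives: X+y, X&T; non-recursive: n
Introduce X': X -> nX', X' -> +yX' | &TX' | ε


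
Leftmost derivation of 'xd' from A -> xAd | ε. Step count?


Derivation: A => xAd => xd
Steps: 2


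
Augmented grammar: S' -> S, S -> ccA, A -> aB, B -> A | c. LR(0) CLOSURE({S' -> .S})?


Start: S' -> .S
For each item with dot before a nonterminal B, add B -> .γ for every B-production
Closure: [S' -> .S, S -> .ccA]


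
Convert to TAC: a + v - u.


Break into single-operator statements:
t1 = a + v
t2 = t1 - u


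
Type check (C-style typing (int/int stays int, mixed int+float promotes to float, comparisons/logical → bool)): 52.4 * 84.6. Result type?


Operand types: float * float
Rule: mixed int/float promotes to float; int/int stays int
Result type: float


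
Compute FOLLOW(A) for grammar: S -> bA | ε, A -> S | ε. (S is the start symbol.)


$ ∈ FOLLOW(S). For each A -> αBβ: add FIRST(β)\{ε} to FOLLOW(B); if β nullable, add FOLLOW(A).
FOLLOW(A) = {$}


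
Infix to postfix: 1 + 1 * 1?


* has higher precedence, evaluate 1*1 first
Postfix: 1 1 1 * +


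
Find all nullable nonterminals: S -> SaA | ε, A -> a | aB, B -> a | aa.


A nonterminal is nullable iff some alternative derives ε (directly, or every symbol in it is nullable)
Nullable: {S}


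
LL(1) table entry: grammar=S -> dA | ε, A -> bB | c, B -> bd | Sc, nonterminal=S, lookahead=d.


For [S, d]: 'd' ∈ FIRST(dA)
Entry: S -> dA


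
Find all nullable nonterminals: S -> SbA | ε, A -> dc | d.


A nonterminal is nullable iff some alternative derives ε (directly, or every symbol in it is nullable)
Nullable: {S}


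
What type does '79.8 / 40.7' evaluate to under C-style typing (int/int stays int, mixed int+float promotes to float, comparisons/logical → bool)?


Operand types: float / float
Rule: mixed int/float promotes to float; int/int stays int
Result type: float


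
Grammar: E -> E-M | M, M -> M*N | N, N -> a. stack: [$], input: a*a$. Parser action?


no handle on stack; shift 'a'
Action: shift


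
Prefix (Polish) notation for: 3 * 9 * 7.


left-to-right (same/higher precedence on left): tree is (* (* 3 9) 7)
Prefix: * * 3 9 7


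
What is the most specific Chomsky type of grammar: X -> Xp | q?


Left-linear: every RHS is a terminal or one nonterminal followed by a terminal
Classification: Type 3 (Regular)


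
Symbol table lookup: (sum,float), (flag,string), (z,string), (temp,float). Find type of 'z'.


Lookup 'z' → type string


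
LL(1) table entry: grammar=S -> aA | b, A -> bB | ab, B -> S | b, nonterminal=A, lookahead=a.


For [A, a]: 'a' ∈ FIRST(ab)
Entry: A -> ab


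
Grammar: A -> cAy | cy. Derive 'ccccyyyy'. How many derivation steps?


Derivation: A => cAy => ccAyy => cccAyyy => ccccyyyy
Steps: 4


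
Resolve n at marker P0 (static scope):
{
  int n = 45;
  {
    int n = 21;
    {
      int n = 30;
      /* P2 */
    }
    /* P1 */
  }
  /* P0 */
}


n declared in the same block as P0
n = 45


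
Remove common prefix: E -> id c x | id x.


Common prefix: 'id'
Factored: E -> id E', E' -> c x | x


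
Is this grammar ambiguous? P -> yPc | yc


balanced y^n…c^n: each string has a unique parse
Unambiguous


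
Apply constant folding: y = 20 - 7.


20 - 7 = 13 at compile time
Optimized: y = 13


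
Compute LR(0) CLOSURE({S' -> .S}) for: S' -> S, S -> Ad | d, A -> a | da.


Start: S' -> .S
For each item with dot before a nonterminal B, add B -> .γ for every B-production
Closure: [S' -> .S, S -> .Ad, S -> .d, A -> .a, A -> .da]


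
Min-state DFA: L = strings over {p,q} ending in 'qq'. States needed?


Track the longest suffix of input matching a prefix of 'qq': 3 classes (prefixes of length 0..2)
Minimal DFA: 3 states


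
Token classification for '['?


Pattern: delimiter/punctuation
Type: PUNCTUATION


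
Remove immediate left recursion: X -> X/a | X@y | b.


Left-recursive alternatives: X/a, X@y; non-recursive: b
Introduce X': X -> bX', X' -> /aX' | @yX' | ε


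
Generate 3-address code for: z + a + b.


Break into single-operator statements:
t1 = z + a
t2 = t1 + b


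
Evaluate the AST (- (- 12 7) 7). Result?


Evaluate inner: (- 12 7) = 5
Evaluate root: (- 5 7) = -2
Result: -2


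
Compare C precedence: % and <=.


'%' is multiplicative (level 10); '<=' is relational (level 7)
Higher level binds tighter
'%' has higher precedence than '<='


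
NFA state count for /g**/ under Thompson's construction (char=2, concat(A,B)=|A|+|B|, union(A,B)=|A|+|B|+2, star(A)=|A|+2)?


Syntax tree has 1 char leaf(s), 0 union(s), 2 star(s)
chars contribute 1×2 = 2; each union adds +2; each star adds +2
Total: 2 + 0 + 4 = 6 states


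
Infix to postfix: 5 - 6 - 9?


Left to right (same or higher precedence on left)
Postfix: 5 6 - 9 -


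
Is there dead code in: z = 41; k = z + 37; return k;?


z is read by k's definition; k is returned
No dead code


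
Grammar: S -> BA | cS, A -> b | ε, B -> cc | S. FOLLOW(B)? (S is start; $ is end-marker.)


$ ∈ FOLLOW(S). For each A -> αBβ: add FIRST(β)\{ε} to FOLLOW(B); if β nullable, add FOLLOW(A).
FOLLOW(B) = {$, b}


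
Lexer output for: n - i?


Scan left to right, longest-match per lexeme
Tokens: ID(n), OP(-), ID(i)


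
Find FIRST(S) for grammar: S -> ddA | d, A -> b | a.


Per alternative of S: FIRST(ddA) = {d}; FIRST(d) = {d}
FIRST(S) = {d}


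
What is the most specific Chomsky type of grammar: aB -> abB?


LHS has context (more than one symbol) and |LHS| ≤ |RHS|
Classification: Type 1 (Context-Sensitive)


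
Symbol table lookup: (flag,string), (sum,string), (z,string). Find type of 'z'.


Lookup 'z' → type string


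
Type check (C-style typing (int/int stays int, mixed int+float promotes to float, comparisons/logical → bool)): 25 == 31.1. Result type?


Operand types: int == float
Rule: comparison yields bool
Result type: bool


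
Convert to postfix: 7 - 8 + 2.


Left to right (same or higher precedence on left)
Postfix: 7 8 - 2 +


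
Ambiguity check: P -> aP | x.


right-linear, alternatives start with distinct terminals 'a' vs 'x': unique leftmost derivation
Unambiguous


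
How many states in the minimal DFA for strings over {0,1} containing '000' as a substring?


KMP-style automaton: 3 progress states + 1 absorbing accept = 4
Minimal DFA: 4 states


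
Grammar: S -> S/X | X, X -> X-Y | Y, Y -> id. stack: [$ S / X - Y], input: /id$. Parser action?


handle 'X-Y' on top
Action: reduce (X -> X-Y)


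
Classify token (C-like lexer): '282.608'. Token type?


Pattern: digits with a decimal point
Type: FLOAT_LITERAL


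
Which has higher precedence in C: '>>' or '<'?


'>>' is shift (level 8); '<' is relational (level 7)
Higher level binds tighter
'>>' has higher precedence than '<'


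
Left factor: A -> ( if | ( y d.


Common prefix: '('
Factored: A -> ( A', A' -> if | y d


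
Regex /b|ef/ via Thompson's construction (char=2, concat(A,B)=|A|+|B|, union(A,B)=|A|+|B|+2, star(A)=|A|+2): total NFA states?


Syntax tree has 3 char leaf(s), 1 union(s), 0 star(s)
chars contribute 3×2 = 6; each union adds +2; each star adds +2
Total: 6 + 2 + 0 = 8 states


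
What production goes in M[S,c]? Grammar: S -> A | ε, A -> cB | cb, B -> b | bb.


For [S, c]: 'c' ∈ FIRST(A)
Entry: S -> A


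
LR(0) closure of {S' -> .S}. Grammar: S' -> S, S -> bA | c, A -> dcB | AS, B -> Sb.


Start: S' -> .S
For each item with dot before a nonterminal B, add B -> .γ for every B-production
Closure: [S' -> .S, S -> .bA, S -> .c]


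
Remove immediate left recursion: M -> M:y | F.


Left-recursive alternatives: M:y; non-recursive: F
Introduce M': M -> FM', M' -> :yM' | ε


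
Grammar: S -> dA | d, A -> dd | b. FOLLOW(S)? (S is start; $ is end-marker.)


$ ∈ FOLLOW(S). For each A -> αBβ: add FIRST(β)\{ε} to FOLLOW(B); if β nullable, add FOLLOW(A).
FOLLOW(S) = {$}


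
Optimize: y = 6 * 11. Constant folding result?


6 * 11 = 66 at compile time
Optimized: y = 66


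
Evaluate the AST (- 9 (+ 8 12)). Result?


Evaluate inner: (+ 8 12) = 20
Evaluate root: (- 9 20) = -11
Result: -11


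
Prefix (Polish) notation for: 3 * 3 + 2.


left-to-right (same/higher precedence on left): tree is (+ (* 3 3) 2)
Prefix: + * 3 3 2


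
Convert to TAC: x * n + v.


Break into single-operator statements:
t1 = x * n
t2 = t1 + v


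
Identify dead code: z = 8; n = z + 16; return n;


z is read by n's definition; n is returned
No dead code


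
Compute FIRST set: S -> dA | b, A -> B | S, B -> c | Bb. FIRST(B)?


Per alternative of B: FIRST(c) = {c}; FIRST(Bb) = {c}
FIRST(B) = {c}


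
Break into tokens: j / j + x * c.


Scan left to right, longest-match per lexeme
Tokens: ID(j), OP(/), ID(j), OP(+), ID(x), OP(*), ID(c)


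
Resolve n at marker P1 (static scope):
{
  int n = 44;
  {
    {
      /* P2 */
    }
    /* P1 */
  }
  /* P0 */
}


P1's block does not declare n; resolves to the enclosing declaration at depth 0
n = 44


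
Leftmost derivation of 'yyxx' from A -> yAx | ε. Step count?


Derivation: A => yAx => yyAxx => yyxx
Steps: 3


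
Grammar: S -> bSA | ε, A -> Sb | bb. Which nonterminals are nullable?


A nonterminal is nullable iff some alternative derives ε (directly, or every symbol in it is nullable)
Nullable: {S}


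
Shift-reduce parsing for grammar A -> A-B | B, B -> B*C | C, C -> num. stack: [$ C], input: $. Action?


'C' (not preceded by B*) is the handle for B -> C
Action: reduce (B -> C)


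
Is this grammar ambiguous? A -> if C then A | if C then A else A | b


dangling else: 'if C then if C then b else b' parses two ways
Ambiguous


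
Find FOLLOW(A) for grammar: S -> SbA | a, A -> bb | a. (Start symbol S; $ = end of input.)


$ ∈ FOLLOW(S). For each A -> αBβ: add FIRST(β)\{ε} to FOLLOW(B); if β nullable, add FOLLOW(A).
FOLLOW(A) = {$, b}


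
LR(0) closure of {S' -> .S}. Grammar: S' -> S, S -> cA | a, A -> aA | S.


Start: S' -> .S
For each item with dot before a nonterminal B, add B -> .γ for every B-production
Closure: [S' -> .S, S -> .cA, S -> .a]


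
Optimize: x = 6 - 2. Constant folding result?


6 - 2 = 4 at compile time
Optimized: x = 4


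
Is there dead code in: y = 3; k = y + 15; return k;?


y is read by k's definition; k is returned
No dead code


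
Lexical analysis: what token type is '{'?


Pattern: delimiter/punctuation
Type: PUNCTUATION


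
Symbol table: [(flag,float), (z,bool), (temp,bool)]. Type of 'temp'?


Lookup 'temp' → type bool


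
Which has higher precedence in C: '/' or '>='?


'/' is multiplicative (level 10); '>=' is relational (level 7)
Higher level binds tighter
'/' has higher precedence than '>='


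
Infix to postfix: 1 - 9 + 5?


Left to right (same or higher precedence on left)
Postfix: 1 9 - 5 +


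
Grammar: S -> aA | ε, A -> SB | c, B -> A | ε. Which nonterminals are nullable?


A nonterminal is nullable iff some alternative derives ε (directly, or every symbol in it is nullable)
Nullable: {A, B, S}


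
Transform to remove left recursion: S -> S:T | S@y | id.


Left-recursive alternatives: S:T, S@y; non-recursive: id
Introduce S': S -> idS', S' -> :TS' | @yS' | ε


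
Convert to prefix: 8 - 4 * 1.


'*' binds tighter: tree is (- 8 (* 4 1))
Prefix: - 8 * 4 1


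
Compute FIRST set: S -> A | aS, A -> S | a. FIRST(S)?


Per alternative of S: FIRST(A) = {a}; FIRST(aS) = {a}
FIRST(S) = {a}


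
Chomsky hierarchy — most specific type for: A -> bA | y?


Right-linear: every RHS is a terminal or a terminal followed by one nonterminal
Classification: Type 3 (Regular)


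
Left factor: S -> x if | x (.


Common prefix: 'x'
Factored: S -> x S', S' -> if | (


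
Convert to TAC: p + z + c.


Break into single-operator statements:
t1 = p + z
t2 = t1 + c


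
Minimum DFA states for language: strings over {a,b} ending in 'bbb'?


Track the longest suffix of input matching a prefix of 'bbb': 4 classes (prefixes of length 0..3)
Minimal DFA: 4 states


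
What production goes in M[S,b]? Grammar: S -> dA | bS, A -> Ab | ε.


For [S, b]: 'b' ∈ FIRST(bS)
Entry: S -> bS


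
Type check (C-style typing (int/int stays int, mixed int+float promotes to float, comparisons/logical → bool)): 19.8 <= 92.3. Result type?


Operand types: float <= float
Rule: comparison yields bool
Result type: bool


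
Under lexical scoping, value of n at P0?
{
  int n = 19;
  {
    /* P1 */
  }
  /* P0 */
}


n declared in the same block as P0
n = 19


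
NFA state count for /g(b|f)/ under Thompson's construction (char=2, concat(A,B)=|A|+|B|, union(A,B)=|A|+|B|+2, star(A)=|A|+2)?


Syntax tree has 3 char leaf(s), 1 union(s), 0 star(s)
chars contribute 3×2 = 6; each union adds +2; each star adds +2
Total: 6 + 2 + 0 = 8 states


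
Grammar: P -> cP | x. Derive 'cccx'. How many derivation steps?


Derivation: P => cP => ccP => cccP => cccx
Steps: 4


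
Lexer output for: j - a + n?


Scan left to right, longest-match per lexeme
Tokens: ID(j), OP(-), ID(a), OP(+), ID(n)


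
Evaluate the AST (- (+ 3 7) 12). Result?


Evaluate inner: (+ 3 7) = 10
Evaluate root: (- 10 12) = -2
Result: -2


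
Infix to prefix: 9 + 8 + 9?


left-to-right (same/higher precedence on left): tree is (+ (+ 9 8) 9)
Prefix: + + 9 8 9


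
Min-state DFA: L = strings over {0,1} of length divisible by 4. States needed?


Track length mod 4: states 0..3, accept at 0
Minimal DFA: 4 states


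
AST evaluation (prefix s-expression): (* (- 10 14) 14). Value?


Evaluate inner: (- 10 14) = -4
Evaluate root: (* -4 14) = -56
Result: -56


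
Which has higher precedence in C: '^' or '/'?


'/' is multiplicative (level 10); '^' is bitwise XOR (level 4)
Higher level binds tighter
'/' has higher precedence than '^'


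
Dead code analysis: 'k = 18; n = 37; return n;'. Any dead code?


k is assigned but never read
Dead: 'k = 18'


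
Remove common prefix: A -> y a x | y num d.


Common prefix: 'y'
Factored: A -> y A', A' -> a x | num d


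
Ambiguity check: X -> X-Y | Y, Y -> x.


precedence layered via separate nonterminal Y: deterministic
Unambiguous


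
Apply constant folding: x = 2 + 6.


2 + 6 = 8 at compile time
Optimized: x = 8


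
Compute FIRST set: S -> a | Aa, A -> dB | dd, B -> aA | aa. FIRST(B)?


Per alternative of B: FIRST(aA) = {a}; FIRST(aa) = {a}
FIRST(B) = {a}


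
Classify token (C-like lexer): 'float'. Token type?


Pattern: reserved word
Type: KEYWORD


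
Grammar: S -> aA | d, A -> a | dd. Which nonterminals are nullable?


A nonterminal is nullable iff some alternative derives ε (directly, or every symbol in it is nullable)
Nullable: {}


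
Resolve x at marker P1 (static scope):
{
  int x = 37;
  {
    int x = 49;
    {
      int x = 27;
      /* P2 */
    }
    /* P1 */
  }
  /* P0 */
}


x declared in the same block as P1
x = 49


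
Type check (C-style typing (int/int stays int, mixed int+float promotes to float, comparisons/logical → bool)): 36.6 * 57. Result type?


Operand types: float * int
Rule: mixed int/float promotes to float; int/int stays int
Result type: float


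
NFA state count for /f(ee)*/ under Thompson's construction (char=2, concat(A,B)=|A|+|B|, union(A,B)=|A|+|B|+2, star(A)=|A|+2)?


Syntax tree has 3 char leaf(s), 0 union(s), 1 star(s)
chars contribute 3×2 = 6; each union adds +2; each star adds +2
Total: 6 + 0 + 2 = 8 states


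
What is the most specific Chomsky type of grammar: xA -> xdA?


LHS has context (more than one symbol) and |LHS| ≤ |RHS|
Classification: Type 1 (Context-Sensitive)


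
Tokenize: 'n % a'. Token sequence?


Scan left to right, longest-match per lexeme
Tokens: ID(n), OP(%), ID(a)


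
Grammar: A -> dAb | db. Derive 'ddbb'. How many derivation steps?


Derivation: A => dAb => ddbb
Steps: 2


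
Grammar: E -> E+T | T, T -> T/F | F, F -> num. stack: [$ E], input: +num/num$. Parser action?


shift '+' to continue E -> E+T
Action: shift


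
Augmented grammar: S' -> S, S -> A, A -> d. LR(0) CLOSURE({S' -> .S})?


Start: S' -> .S
For each item with dot before a nonterminal B, add B -> .γ for every B-production
Closure: [S' -> .S, S -> .A, A -> .d]


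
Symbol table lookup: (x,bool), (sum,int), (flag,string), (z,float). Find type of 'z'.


Lookup 'z' → type float


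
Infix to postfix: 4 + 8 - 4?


Left to right (same or higher precedence on left)
Postfix: 4 8 + 4 -


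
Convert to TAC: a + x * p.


Break into single-operator statements:
t1 = x * p
t2 = a + t1


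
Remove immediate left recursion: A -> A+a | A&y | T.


Left-recursive alternatives: A+a, A&y; non-recursive: T
Introduce A': A -> TA', A' -> +aA' | &yA' | ε


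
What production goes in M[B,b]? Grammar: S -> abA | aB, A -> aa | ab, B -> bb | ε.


For [B, b]: 'b' ∈ FIRST(bb)
Entry: B -> bb


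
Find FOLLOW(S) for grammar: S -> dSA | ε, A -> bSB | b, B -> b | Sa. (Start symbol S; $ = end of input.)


$ ∈ FOLLOW(S). For each A -> αBβ: add FIRST(β)\{ε} to FOLLOW(B); if β nullable, add FOLLOW(A).
FOLLOW(S) = {$, a, b, d}


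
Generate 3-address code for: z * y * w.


Break into single-operator statements:
t1 = z * y
t2 = t1 * w


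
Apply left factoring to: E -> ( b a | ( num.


Common prefix: '('
Factored: E -> ( E', E' -> b a | num


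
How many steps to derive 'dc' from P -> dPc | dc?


Derivation: P => dc
Steps: 1
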